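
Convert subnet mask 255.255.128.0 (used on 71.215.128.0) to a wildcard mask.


Subnet mask: 255.255.128.0
Wildcard = 255.255.255.255 - subnet mask
255 - 255 = 0
255 - 255 = 0
255 - 128 = 127
255 - 0 = 255
Wildcard: 0.0.127.255


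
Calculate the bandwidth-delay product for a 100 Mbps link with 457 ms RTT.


BDP = bandwidth * RTT
= 100 Mbps * 457 ms
= 100 * 1e6 * 457 / 1000 bits
= 45700000 bits
= 5712500 bytes
= 5578.6133 KB
BDP = 45700000 bits (5712500 bytes)


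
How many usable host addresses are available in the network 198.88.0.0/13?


Host bits = 32 - 13 = 19
Total addresses = 2^19 = 524288
Usable = total - 2 (network and broadcast)
Usable hosts: 524286


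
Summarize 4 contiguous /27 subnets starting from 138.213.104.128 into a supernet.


Original prefix: /27
Number of subnets: 4 = 2^2
New prefix = 27 - 2 = 25
Supernet: 138.213.104.128/25


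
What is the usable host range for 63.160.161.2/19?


Network: 63.160.160.0
Broadcast: 63.160.191.255
First usable = network + 1
Last usable = broadcast - 1
Range: 63.160.160.1 to 63.160.191.254


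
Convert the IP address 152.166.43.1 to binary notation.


152 = 10011000
166 = 10100110
43 = 00101011
1 = 00000001
Binary: 10011000.10100110.00101011.00000001


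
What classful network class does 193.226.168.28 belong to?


First octet: 193
Binary: 11000001
110xxxxx -> Class C (192-223)
Class C, default mask 255.255.255.0 (/24)


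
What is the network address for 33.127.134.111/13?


IP:   00100001.01111111.10000110.01101111
Mask: 11111111.11111000.00000000.00000000
AND operation:
Net:  00100001.01111000.00000000.00000000
Network: 33.120.0.0/13


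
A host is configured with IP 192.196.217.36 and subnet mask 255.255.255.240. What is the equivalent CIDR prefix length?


Binary: 11111111.11111111.11111111.11110000
Count leading 1s
Prefix: /28


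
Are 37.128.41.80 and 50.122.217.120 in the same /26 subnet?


Mask: 255.255.255.192
37.128.41.80 AND mask = 37.128.41.64
50.122.217.120 AND mask = 50.122.217.64
No, different subnets (37.128.41.64 vs 50.122.217.64)


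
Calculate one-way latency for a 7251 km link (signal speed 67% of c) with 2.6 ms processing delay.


Speed = 0.67 * 3e5 km/s = 201000 km/s
Propagation delay = 7251 / 201000 = 0.0361 s = 36.0746 ms
Processing delay = 2.6 ms
Total one-way latency = 38.6746 ms


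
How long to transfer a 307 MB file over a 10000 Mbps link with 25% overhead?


Effective throughput = 10000 * (1 - 25/100) = 7500 Mbps
File size in Mb = 307 * 8 = 2456 Mb
Time = 2456 / 7500
Time = 0.3275 seconds


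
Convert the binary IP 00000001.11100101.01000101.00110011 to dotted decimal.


00000001 = 1
11100101 = 229
01000101 = 69
00110011 = 51
IP: 1.229.69.51


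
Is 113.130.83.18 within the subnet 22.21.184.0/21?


Subnet network: 22.21.184.0
Test IP AND mask: 113.130.80.0
No, 113.130.83.18 is not in 22.21.184.0/21


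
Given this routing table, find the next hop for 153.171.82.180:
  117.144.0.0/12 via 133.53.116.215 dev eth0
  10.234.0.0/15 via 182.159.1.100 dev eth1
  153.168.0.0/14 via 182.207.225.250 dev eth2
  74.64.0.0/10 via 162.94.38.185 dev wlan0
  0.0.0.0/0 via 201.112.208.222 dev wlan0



Longest prefix match for 153.171.82.180:
  /12 117.144.0.0: no
  /15 10.234.0.0: no
  /14 153.168.0.0: MATCH
  /10 74.64.0.0: no
  /0 0.0.0.0: MATCH
Selected: next-hop 182.207.225.250 via eth2 (matched /14)


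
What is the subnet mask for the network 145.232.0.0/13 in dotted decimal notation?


/13 means 13 network bits, 19 host bits
Binary: 11111111111110000000000000000000
Mask: 255.248.0.0


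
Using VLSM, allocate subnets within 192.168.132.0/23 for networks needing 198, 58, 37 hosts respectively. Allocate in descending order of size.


198 hosts -> /24 (254 usable): 192.168.132.0/24
58 hosts -> /26 (62 usable): 192.168.133.0/26
37 hosts -> /26 (62 usable): 192.168.133.64/26
Allocation: 192.168.132.0/24 (198 hosts, 254 usable); 192.168.133.0/26 (58 hosts, 62 usable); 192.168.133.64/26 (37 hosts, 62 usable)


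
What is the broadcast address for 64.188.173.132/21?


Network: 64.188.168.0/21
Host bits = 11
Set all host bits to 1:
Broadcast: 64.188.175.255


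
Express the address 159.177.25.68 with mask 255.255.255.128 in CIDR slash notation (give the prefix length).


Binary: 11111111.11111111.11111111.10000000
Count leading 1s
Prefix: /25


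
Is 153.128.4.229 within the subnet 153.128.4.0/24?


Subnet network: 153.128.4.0
Test IP AND mask: 153.128.4.0
Yes, 153.128.4.229 is in 153.128.4.0/24


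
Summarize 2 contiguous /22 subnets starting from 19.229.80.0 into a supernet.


Original prefix: /22
Number of subnets: 2 = 2^1
New prefix = 22 - 1 = 21
Supernet: 19.229.80.0/21


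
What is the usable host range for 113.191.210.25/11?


Network: 113.160.0.0
Broadcast: 113.191.255.255
First usable = network + 1
Last usable = broadcast - 1
Range: 113.160.0.1 to 113.191.255.254


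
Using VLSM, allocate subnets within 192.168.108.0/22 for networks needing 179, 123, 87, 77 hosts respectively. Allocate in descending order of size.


179 hosts -> /24 (254 usable): 192.168.108.0/24
123 hosts -> /25 (126 usable): 192.168.109.0/25
87 hosts -> /25 (126 usable): 192.168.109.128/25
77 hosts -> /25 (126 usable): 192.168.110.0/25
Allocation: 192.168.108.0/24 (179 hosts, 254 usable); 192.168.109.0/25 (123 hosts, 126 usable); 192.168.109.128/25 (87 hosts, 126 usable); 192.168.110.0/25 (77 hosts, 126 usable)


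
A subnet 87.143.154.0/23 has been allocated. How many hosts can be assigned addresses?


Host bits = 32 - 23 = 9
Total addresses = 2^9 = 512
Usable = total - 2 (network and broadcast)
Usable hosts: 510


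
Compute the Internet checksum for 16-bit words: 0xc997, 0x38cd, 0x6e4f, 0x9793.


Sum all words (with carry folding):
+ 0xc997 = 0xc997
+ 0x38cd = 0x0265
+ 0x6e4f = 0x70b4
+ 0x9793 = 0x0848
One's complement: ~0x0848
Checksum = 0xf7b7


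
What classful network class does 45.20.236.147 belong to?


First octet: 45
Binary: 00101101
0xxxxxxx -> Class A (1-126)
Class A, default mask 255.0.0.0 (/8)


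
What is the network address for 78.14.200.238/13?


IP:   01001110.00001110.11001000.11101110
Mask: 11111111.11111000.00000000.00000000
AND operation:
Net:  01001110.00001000.00000000.00000000
Network: 78.8.0.0/13


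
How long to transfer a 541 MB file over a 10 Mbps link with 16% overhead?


Effective throughput = 10 * (1 - 16/100) = 8.4 Mbps
File size in Mb = 541 * 8 = 4328 Mb
Time = 4328 / 8.4
Time = 515.2381 seconds


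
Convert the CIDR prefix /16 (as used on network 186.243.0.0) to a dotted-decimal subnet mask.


/16 means 16 network bits, 16 host bits
Binary: 11111111111111110000000000000000
Mask: 255.255.0.0


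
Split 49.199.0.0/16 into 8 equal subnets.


New prefix = 16 + 3 = 19
Each subnet has 8192 addresses
  49.199.0.0/19
  49.199.32.0/19
  49.199.64.0/19
  49.199.96.0/19
  49.199.128.0/19
  49.199.160.0/19
  49.199.192.0/19
  49.199.224.0/19
Subnets: 49.199.0.0/19, 49.199.32.0/19, 49.199.64.0/19, 49.199.96.0/19, 49.199.128.0/19, 49.199.160.0/19, 49.199.192.0/19, 49.199.224.0/19


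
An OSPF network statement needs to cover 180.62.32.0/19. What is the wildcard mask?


Subnet mask: 255.255.224.0
Wildcard = 255.255.255.255 - subnet mask
255 - 255 = 0
255 - 255 = 0
255 - 224 = 31
255 - 0 = 255
Wildcard: 0.0.31.255


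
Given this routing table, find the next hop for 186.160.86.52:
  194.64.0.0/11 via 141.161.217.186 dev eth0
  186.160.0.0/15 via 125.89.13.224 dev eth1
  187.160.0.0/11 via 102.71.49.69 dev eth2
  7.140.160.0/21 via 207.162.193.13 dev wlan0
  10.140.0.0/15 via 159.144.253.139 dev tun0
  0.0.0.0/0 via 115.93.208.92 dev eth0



Longest prefix match for 186.160.86.52:
  /11 194.64.0.0: no
  /15 186.160.0.0: MATCH
  /11 187.160.0.0: no
  /21 7.140.160.0: no
  /15 10.140.0.0: no
  /0 0.0.0.0: MATCH
Selected: next-hop 125.89.13.224 via eth1 (matched /15)


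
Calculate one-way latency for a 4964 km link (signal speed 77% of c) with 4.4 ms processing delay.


Speed = 0.77 * 3e5 km/s = 231000 km/s
Propagation delay = 4964 / 231000 = 0.0215 s = 21.4892 ms
Processing delay = 4.4 ms
Total one-way latency = 25.8892 ms


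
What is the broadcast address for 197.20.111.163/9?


Network: 197.0.0.0/9
Host bits = 23
Set all host bits to 1:
Broadcast: 197.127.255.255


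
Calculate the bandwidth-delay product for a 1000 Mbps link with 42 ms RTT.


BDP = bandwidth * RTT
= 1000 Mbps * 42 ms
= 1000 * 1e6 * 42 / 1000 bits
= 42000000 bits
= 5250000 bytes
= 5126.9531 KB
BDP = 42000000 bits (5250000 bytes)


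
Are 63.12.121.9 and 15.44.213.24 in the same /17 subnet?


Mask: 255.255.128.0
63.12.121.9 AND mask = 63.12.0.0
15.44.213.24 AND mask = 15.44.128.0
No, different subnets (63.12.0.0 vs 15.44.128.0)


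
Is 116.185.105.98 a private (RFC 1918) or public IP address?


RFC 1918 private ranges:
  10.0.0.0/8 (10.0.0.0 - 10.255.255.255)
  172.16.0.0/12 (172.16.0.0 - 172.31.255.255)
  192.168.0.0/16 (192.168.0.0 - 192.168.255.255)
Public (not in any RFC 1918 range)


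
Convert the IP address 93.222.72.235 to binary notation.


93 = 01011101
222 = 11011110
72 = 01001000
235 = 11101011
Binary: 01011101.11011110.01001000.11101011


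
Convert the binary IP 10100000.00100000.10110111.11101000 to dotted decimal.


10100000 = 160
00100000 = 32
10110111 = 183
11101000 = 232
IP: 160.32.183.232


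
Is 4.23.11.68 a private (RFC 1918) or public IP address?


RFC 1918 private ranges:
  10.0.0.0/8 (10.0.0.0 - 10.255.255.255)
  172.16.0.0/12 (172.16.0.0 - 172.31.255.255)
  192.168.0.0/16 (192.168.0.0 - 192.168.255.255)
Public (not in any RFC 1918 range)


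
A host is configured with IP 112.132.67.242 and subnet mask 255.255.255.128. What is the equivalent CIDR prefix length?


Binary: 11111111.11111111.11111111.10000000
Count leading 1s
Prefix: /25


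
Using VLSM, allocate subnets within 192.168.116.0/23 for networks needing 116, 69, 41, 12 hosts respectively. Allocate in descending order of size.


116 hosts -> /25 (126 usable): 192.168.116.0/25
69 hosts -> /25 (126 usable): 192.168.116.128/25
41 hosts -> /26 (62 usable): 192.168.117.0/26
12 hosts -> /28 (14 usable): 192.168.117.64/28
Allocation: 192.168.116.0/25 (116 hosts, 126 usable); 192.168.116.128/25 (69 hosts, 126 usable); 192.168.117.0/26 (41 hosts, 62 usable); 192.168.117.64/28 (12 hosts, 14 usable)


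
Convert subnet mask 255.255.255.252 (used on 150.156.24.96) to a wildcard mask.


Subnet mask: 255.255.255.252
Wildcard = 255.255.255.255 - subnet mask
255 - 255 = 0
255 - 255 = 0
255 - 255 = 0
255 - 252 = 3
Wildcard: 0.0.0.3


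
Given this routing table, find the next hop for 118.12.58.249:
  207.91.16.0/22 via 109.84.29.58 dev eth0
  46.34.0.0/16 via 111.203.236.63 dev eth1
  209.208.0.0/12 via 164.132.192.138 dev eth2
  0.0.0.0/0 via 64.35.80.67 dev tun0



Longest prefix match for 118.12.58.249:
  /22 207.91.16.0: no
  /16 46.34.0.0: no
  /12 209.208.0.0: no
  /0 0.0.0.0: MATCH
Selected: next-hop 64.35.80.67 via tun0 (matched /0)


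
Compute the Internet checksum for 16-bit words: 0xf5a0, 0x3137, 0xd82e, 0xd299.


Sum all words (with carry folding):
+ 0xf5a0 = 0xf5a0
+ 0x3137 = 0x26d8
+ 0xd82e = 0xff06
+ 0xd299 = 0xd1a0
One's complement: ~0xd1a0
Checksum = 0x2e5f


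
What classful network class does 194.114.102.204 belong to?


First octet: 194
Binary: 11000010
110xxxxx -> Class C (192-223)
Class C, default mask 255.255.255.0 (/24)


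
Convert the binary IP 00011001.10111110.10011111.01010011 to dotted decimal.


00011001 = 25
10111110 = 190
10011111 = 159
01010011 = 83
IP: 25.190.159.83


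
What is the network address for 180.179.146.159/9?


IP:   10110100.10110011.10010010.10011111
Mask: 11111111.10000000.00000000.00000000
AND operation:
Net:  10110100.10000000.00000000.00000000
Network: 180.128.0.0/9


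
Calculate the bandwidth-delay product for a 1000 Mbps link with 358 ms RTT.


BDP = bandwidth * RTT
= 1000 Mbps * 358 ms
= 1000 * 1e6 * 358 / 1000 bits
= 358000000 bits
= 44750000 bytes
= 43701.1719 KB
BDP = 358000000 bits (44750000 bytes)


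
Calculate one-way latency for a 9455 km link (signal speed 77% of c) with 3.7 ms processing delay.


Speed = 0.77 * 3e5 km/s = 231000 km/s
Propagation delay = 9455 / 231000 = 0.0409 s = 40.9307 ms
Processing delay = 3.7 ms
Total one-way latency = 44.6307 ms


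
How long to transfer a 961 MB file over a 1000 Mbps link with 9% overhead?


Effective throughput = 1000 * (1 - 9/100) = 910 Mbps
File size in Mb = 961 * 8 = 7688 Mb
Time = 7688 / 910
Time = 8.4484 seconds


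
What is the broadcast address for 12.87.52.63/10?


Network: 12.64.0.0/10
Host bits = 22
Set all host bits to 1:
Broadcast: 12.127.255.255


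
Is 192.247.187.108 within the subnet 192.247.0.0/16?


Subnet network: 192.247.0.0
Test IP AND mask: 192.247.0.0
Yes, 192.247.187.108 is in 192.247.0.0/16


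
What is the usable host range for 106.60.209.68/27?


Network: 106.60.209.64
Broadcast: 106.60.209.95
First usable = network + 1
Last usable = broadcast - 1
Range: 106.60.209.65 to 106.60.209.94


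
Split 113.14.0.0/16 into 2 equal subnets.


New prefix = 16 + 1 = 17
Each subnet has 32768 addresses
  113.14.0.0/17
  113.14.128.0/17
Subnets: 113.14.0.0/17, 113.14.128.0/17


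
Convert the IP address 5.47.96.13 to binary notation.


5 = 00000101
47 = 00101111
96 = 01100000
13 = 00001101
Binary: 00000101.00101111.01100000.00001101


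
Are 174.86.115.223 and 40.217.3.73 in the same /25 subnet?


Mask: 255.255.255.128
174.86.115.223 AND mask = 174.86.115.128
40.217.3.73 AND mask = 40.217.3.0
No, different subnets (174.86.115.128 vs 40.217.3.0)


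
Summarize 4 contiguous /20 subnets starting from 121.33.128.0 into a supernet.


Original prefix: /20
Number of subnets: 4 = 2^2
New prefix = 20 - 2 = 18
Supernet: 121.33.128.0/18


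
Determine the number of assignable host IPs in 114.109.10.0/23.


Host bits = 32 - 23 = 9
Total addresses = 2^9 = 512
Usable = total - 2 (network and broadcast)
Usable hosts: 510


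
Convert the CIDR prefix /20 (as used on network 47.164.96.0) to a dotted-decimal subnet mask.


/20 means 20 network bits, 12 host bits
Binary: 11111111111111111111000000000000
Mask: 255.255.240.0


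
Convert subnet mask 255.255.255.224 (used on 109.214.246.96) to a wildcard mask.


Subnet mask: 255.255.255.224
Wildcard = 255.255.255.255 - subnet mask
255 - 255 = 0
255 - 255 = 0
255 - 255 = 0
255 - 224 = 31
Wildcard: 0.0.0.31


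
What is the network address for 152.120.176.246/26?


IP:   10011000.01111000.10110000.11110110
Mask: 11111111.11111111.11111111.11000000
AND operation:
Net:  10011000.01111000.10110000.11000000
Network: 152.120.176.192/26


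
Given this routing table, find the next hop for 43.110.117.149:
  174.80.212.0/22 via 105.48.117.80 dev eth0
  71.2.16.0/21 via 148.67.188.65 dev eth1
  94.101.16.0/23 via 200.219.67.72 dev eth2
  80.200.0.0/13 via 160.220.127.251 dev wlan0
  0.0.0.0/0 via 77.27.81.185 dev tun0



Longest prefix match for 43.110.117.149:
  /22 174.80.212.0: no
  /21 71.2.16.0: no
  /23 94.101.16.0: no
  /13 80.200.0.0: no
  /0 0.0.0.0: MATCH
Selected: next-hop 77.27.81.185 via tun0 (matched /0)


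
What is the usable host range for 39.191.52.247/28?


Network: 39.191.52.240
Broadcast: 39.191.52.255
First usable = network + 1
Last usable = broadcast - 1
Range: 39.191.52.241 to 39.191.52.254


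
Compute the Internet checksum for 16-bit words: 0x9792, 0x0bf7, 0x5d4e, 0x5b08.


Sum all words (with carry folding):
+ 0x9792 = 0x9792
+ 0x0bf7 = 0xa389
+ 0x5d4e = 0x00d8
+ 0x5b08 = 0x5be0
One's complement: ~0x5be0
Checksum = 0xa41f


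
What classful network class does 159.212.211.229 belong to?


First octet: 159
Binary: 10011111
10xxxxxx -> Class B (128-191)
Class B, default mask 255.255.0.0 (/16)


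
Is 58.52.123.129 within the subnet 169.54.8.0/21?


Subnet network: 169.54.8.0
Test IP AND mask: 58.52.120.0
No, 58.52.123.129 is not in 169.54.8.0/21


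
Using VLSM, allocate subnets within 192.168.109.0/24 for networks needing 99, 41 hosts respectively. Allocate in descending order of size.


99 hosts -> /25 (126 usable): 192.168.109.0/25
41 hosts -> /26 (62 usable): 192.168.109.128/26
Allocation: 192.168.109.0/25 (99 hosts, 126 usable); 192.168.109.128/26 (41 hosts, 62 usable)


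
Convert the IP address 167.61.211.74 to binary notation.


167 = 10100111
61 = 00111101
211 = 11010011
74 = 01001010
Binary: 10100111.00111101.11010011.01001010


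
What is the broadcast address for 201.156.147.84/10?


Network: 201.128.0.0/10
Host bits = 22
Set all host bits to 1:
Broadcast: 201.191.255.255


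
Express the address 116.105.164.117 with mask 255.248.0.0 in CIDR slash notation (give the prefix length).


Binary: 11111111.11111000.00000000.00000000
Count leading 1s
Prefix: /13


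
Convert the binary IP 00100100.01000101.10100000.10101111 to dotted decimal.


00100100 = 36
01000101 = 69
10100000 = 160
10101111 = 175
IP: 36.69.160.175


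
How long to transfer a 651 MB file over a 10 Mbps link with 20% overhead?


Effective throughput = 10 * (1 - 20/100) = 8 Mbps
File size in Mb = 651 * 8 = 5208 Mb
Time = 5208 / 8
Time = 651 seconds


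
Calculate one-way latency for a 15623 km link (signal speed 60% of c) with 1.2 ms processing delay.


Speed = 0.6 * 3e5 km/s = 180000 km/s
Propagation delay = 15623 / 180000 = 0.0868 s = 86.7944 ms
Processing delay = 1.2 ms
Total one-way latency = 87.9944 ms


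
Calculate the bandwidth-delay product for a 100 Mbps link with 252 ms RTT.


BDP = bandwidth * RTT
= 100 Mbps * 252 ms
= 100 * 1e6 * 252 / 1000 bits
= 25200000 bits
= 3150000 bytes
= 3076.1719 KB
BDP = 25200000 bits (3150000 bytes)


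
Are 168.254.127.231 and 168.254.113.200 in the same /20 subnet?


Mask: 255.255.240.0
168.254.127.231 AND mask = 168.254.112.0
168.254.113.200 AND mask = 168.254.112.0
Yes, same subnet (168.254.112.0)


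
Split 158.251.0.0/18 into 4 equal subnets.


New prefix = 18 + 2 = 20
Each subnet has 4096 addresses
  158.251.0.0/20
  158.251.16.0/20
  158.251.32.0/20
  158.251.48.0/20
Subnets: 158.251.0.0/20, 158.251.16.0/20, 158.251.32.0/20, 158.251.48.0/20


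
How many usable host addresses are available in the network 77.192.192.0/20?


Host bits = 32 - 20 = 12
Total addresses = 2^12 = 4096
Usable = total - 2 (network and broadcast)
Usable hosts: 4094


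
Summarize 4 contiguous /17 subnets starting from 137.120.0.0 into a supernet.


Original prefix: /17
Number of subnets: 4 = 2^2
New prefix = 17 - 2 = 15
Supernet: 137.120.0.0/15


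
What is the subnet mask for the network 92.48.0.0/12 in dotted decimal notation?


/12 means 12 network bits, 20 host bits
Binary: 11111111111100000000000000000000
Mask: 255.240.0.0


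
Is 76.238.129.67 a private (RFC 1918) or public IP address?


RFC 1918 private ranges:
  10.0.0.0/8 (10.0.0.0 - 10.255.255.255)
  172.16.0.0/12 (172.16.0.0 - 172.31.255.255)
  192.168.0.0/16 (192.168.0.0 - 192.168.255.255)
Public (not in any RFC 1918 range)


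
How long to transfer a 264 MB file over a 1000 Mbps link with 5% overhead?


Effective throughput = 1000 * (1 - 5/100) = 950 Mbps
File size in Mb = 264 * 8 = 2112 Mb
Time = 2112 / 950
Time = 2.2232 seconds


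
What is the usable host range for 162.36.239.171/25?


Network: 162.36.239.128
Broadcast: 162.36.239.255
First usable = network + 1
Last usable = broadcast - 1
Range: 162.36.239.129 to 162.36.239.254


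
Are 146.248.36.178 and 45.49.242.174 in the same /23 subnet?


Mask: 255.255.254.0
146.248.36.178 AND mask = 146.248.36.0
45.49.242.174 AND mask = 45.49.242.0
No, different subnets (146.248.36.0 vs 45.49.242.0)


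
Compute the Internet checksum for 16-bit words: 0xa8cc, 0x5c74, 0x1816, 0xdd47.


Sum all words (with carry folding):
+ 0xa8cc = 0xa8cc
+ 0x5c74 = 0x0541
+ 0x1816 = 0x1d57
+ 0xdd47 = 0xfa9e
One's complement: ~0xfa9e
Checksum = 0x0561


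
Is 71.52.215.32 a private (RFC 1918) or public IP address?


RFC 1918 private ranges:
  10.0.0.0/8 (10.0.0.0 - 10.255.255.255)
  172.16.0.0/12 (172.16.0.0 - 172.31.255.255)
  192.168.0.0/16 (192.168.0.0 - 192.168.255.255)
Public (not in any RFC 1918 range)


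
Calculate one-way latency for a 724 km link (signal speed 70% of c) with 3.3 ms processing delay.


Speed = 0.7 * 3e5 km/s = 210000 km/s
Propagation delay = 724 / 210000 = 0.0034 s = 3.4476 ms
Processing delay = 3.3 ms
Total one-way latency = 6.7476 ms


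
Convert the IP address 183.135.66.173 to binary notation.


183 = 10110111
135 = 10000111
66 = 01000010
173 = 10101101
Binary: 10110111.10000111.01000010.10101101


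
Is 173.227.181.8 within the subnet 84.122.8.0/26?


Subnet network: 84.122.8.0
Test IP AND mask: 173.227.181.0
No, 173.227.181.8 is not in 84.122.8.0/26


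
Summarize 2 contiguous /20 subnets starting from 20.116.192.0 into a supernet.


Original prefix: /20
Number of subnets: 2 = 2^1
New prefix = 20 - 1 = 19
Supernet: 20.116.192.0/19


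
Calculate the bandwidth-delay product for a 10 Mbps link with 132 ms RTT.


BDP = bandwidth * RTT
= 10 Mbps * 132 ms
= 10 * 1e6 * 132 / 1000 bits
= 1320000 bits
= 165000 bytes
= 161.1328 KB
BDP = 1320000 bits (165000 bytes)


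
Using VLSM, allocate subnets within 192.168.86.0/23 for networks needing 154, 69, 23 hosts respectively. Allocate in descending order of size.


154 hosts -> /24 (254 usable): 192.168.86.0/24
69 hosts -> /25 (126 usable): 192.168.87.0/25
23 hosts -> /27 (30 usable): 192.168.87.128/27
Allocation: 192.168.86.0/24 (154 hosts, 254 usable); 192.168.87.0/25 (69 hosts, 126 usable); 192.168.87.128/27 (23 hosts, 30 usable)


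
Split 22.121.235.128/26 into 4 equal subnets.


New prefix = 26 + 2 = 28
Each subnet has 16 addresses
  22.121.235.128/28
  22.121.235.144/28
  22.121.235.160/28
  22.121.235.176/28
Subnets: 22.121.235.128/28, 22.121.235.144/28, 22.121.235.160/28, 22.121.235.176/28


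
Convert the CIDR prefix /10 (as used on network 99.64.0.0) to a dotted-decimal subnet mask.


/10 means 10 network bits, 22 host bits
Binary: 11111111110000000000000000000000
Mask: 255.192.0.0


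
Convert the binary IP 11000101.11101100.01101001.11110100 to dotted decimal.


11000101 = 197
11101100 = 236
01101001 = 105
11110100 = 244
IP: 197.236.105.244


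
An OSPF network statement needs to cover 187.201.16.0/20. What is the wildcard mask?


Subnet mask: 255.255.240.0
Wildcard = 255.255.255.255 - subnet mask
255 - 255 = 0
255 - 255 = 0
255 - 240 = 15
255 - 0 = 255
Wildcard: 0.0.15.255


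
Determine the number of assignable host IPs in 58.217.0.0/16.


Host bits = 32 - 16 = 16
Total addresses = 2^16 = 65536
Usable = total - 2 (network and broadcast)
Usable hosts: 65534


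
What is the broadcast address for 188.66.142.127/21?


Network: 188.66.136.0/21
Host bits = 11
Set all host bits to 1:
Broadcast: 188.66.143.255


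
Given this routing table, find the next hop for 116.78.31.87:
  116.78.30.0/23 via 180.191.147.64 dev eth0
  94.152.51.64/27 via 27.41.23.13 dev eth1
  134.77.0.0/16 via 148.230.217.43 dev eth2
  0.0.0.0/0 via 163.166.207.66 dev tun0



Longest prefix match for 116.78.31.87:
  /23 116.78.30.0: MATCH
  /27 94.152.51.64: no
  /16 134.77.0.0: no
  /0 0.0.0.0: MATCH
Selected: next-hop 180.191.147.64 via eth0 (matched /23)


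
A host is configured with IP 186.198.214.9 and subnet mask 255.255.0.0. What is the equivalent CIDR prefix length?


Binary: 11111111.11111111.00000000.00000000
Count leading 1s
Prefix: /16


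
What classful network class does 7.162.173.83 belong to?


First octet: 7
Binary: 00000111
0xxxxxxx -> Class A (1-126)
Class A, default mask 255.0.0.0 (/8)


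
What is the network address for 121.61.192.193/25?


IP:   01111001.00111101.11000000.11000001
Mask: 11111111.11111111.11111111.10000000
AND operation:
Net:  01111001.00111101.11000000.10000000
Network: 121.61.192.128/25


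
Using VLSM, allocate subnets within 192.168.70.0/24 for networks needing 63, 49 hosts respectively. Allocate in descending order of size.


63 hosts -> /25 (126 usable): 192.168.70.0/25
49 hosts -> /26 (62 usable): 192.168.70.128/26
Allocation: 192.168.70.0/25 (63 hosts, 126 usable); 192.168.70.128/26 (49 hosts, 62 usable)


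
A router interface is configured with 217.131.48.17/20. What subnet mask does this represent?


/20 means 20 network bits, 12 host bits
Binary: 11111111111111111111000000000000
Mask: 255.255.240.0


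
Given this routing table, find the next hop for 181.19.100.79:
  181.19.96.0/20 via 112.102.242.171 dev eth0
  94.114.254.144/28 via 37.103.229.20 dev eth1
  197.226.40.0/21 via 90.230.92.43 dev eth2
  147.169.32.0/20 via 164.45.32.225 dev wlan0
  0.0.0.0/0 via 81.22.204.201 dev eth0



Longest prefix match for 181.19.100.79:
  /20 181.19.96.0: MATCH
  /28 94.114.254.144: no
  /21 197.226.40.0: no
  /20 147.169.32.0: no
  /0 0.0.0.0: MATCH
Selected: next-hop 112.102.242.171 via eth0 (matched /20)


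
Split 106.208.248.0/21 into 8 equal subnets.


New prefix = 21 + 3 = 24
Each subnet has 256 addresses
  106.208.248.0/24
  106.208.249.0/24
  106.208.250.0/24
  106.208.251.0/24
  106.208.252.0/24
  106.208.253.0/24
  106.208.254.0/24
  106.208.255.0/24
Subnets: 106.208.248.0/24, 106.208.249.0/24, 106.208.250.0/24, 106.208.251.0/24, 106.208.252.0/24, 106.208.253.0/24, 106.208.254.0/24, 106.208.255.0/24


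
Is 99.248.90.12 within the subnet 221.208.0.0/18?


Subnet network: 221.208.0.0
Test IP AND mask: 99.248.64.0
No, 99.248.90.12 is not in 221.208.0.0/18


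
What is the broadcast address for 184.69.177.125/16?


Network: 184.69.0.0/16
Host bits = 16
Set all host bits to 1:
Broadcast: 184.69.255.255


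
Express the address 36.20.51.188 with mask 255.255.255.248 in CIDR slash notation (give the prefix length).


Binary: 11111111.11111111.11111111.11111000
Count leading 1s
Prefix: /29


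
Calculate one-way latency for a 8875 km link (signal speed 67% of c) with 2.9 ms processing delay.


Speed = 0.67 * 3e5 km/s = 201000 km/s
Propagation delay = 8875 / 201000 = 0.0442 s = 44.1542 ms
Processing delay = 2.9 ms
Total one-way latency = 47.0542 ms


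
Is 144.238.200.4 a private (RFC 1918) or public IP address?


RFC 1918 private ranges:
  10.0.0.0/8 (10.0.0.0 - 10.255.255.255)
  172.16.0.0/12 (172.16.0.0 - 172.31.255.255)
  192.168.0.0/16 (192.168.0.0 - 192.168.255.255)
Public (not in any RFC 1918 range)


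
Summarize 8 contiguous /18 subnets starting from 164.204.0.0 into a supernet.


Original prefix: /18
Number of subnets: 8 = 2^3
New prefix = 18 - 3 = 15
Supernet: 164.204.0.0/15


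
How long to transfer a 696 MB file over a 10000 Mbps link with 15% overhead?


Effective throughput = 10000 * (1 - 15/100) = 8500 Mbps
File size in Mb = 696 * 8 = 5568 Mb
Time = 5568 / 8500
Time = 0.6551 seconds


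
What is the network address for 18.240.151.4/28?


IP:   00010010.11110000.10010111.00000100
Mask: 11111111.11111111.11111111.11110000
AND operation:
Net:  00010010.11110000.10010111.00000000
Network: 18.240.151.0/28


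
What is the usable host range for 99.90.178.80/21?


Network: 99.90.176.0
Broadcast: 99.90.183.255
First usable = network + 1
Last usable = broadcast - 1
Range: 99.90.176.1 to 99.90.183.254


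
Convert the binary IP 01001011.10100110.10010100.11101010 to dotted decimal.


01001011 = 75
10100110 = 166
10010100 = 148
11101010 = 234
IP: 75.166.148.234


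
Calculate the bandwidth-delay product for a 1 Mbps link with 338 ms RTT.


BDP = bandwidth * RTT
= 1 Mbps * 338 ms
= 1 * 1e6 * 338 / 1000 bits
= 338000 bits
= 42250 bytes
= 41.2598 KB
BDP = 338000 bits (42250 bytes)


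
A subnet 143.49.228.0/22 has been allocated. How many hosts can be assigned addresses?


Host bits = 32 - 22 = 10
Total addresses = 2^10 = 1024
Usable = total - 2 (network and broadcast)
Usable hosts: 1022


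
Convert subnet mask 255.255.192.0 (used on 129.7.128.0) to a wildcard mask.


Subnet mask: 255.255.192.0
Wildcard = 255.255.255.255 - subnet mask
255 - 255 = 0
255 - 255 = 0
255 - 192 = 63
255 - 0 = 255
Wildcard: 0.0.63.255


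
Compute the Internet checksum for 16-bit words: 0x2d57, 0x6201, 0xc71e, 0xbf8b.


Sum all words (with carry folding):
+ 0x2d57 = 0x2d57
+ 0x6201 = 0x8f58
+ 0xc71e = 0x5677
+ 0xbf8b = 0x1603
One's complement: ~0x1603
Checksum = 0xe9fc


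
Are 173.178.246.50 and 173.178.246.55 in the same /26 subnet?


Mask: 255.255.255.192
173.178.246.50 AND mask = 173.178.246.0
173.178.246.55 AND mask = 173.178.246.0
Yes, same subnet (173.178.246.0)


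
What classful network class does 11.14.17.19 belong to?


First octet: 11
Binary: 00001011
0xxxxxxx -> Class A (1-126)
Class A, default mask 255.0.0.0 (/8)


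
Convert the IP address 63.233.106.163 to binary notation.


63 = 00111111
233 = 11101001
106 = 01101010
163 = 10100011
Binary: 00111111.11101001.01101010.10100011


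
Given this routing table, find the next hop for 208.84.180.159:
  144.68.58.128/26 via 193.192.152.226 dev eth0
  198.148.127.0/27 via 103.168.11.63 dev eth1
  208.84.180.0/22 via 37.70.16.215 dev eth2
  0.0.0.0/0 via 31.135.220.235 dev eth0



Longest prefix match for 208.84.180.159:
  /26 144.68.58.128: no
  /27 198.148.127.0: no
  /22 208.84.180.0: MATCH
  /0 0.0.0.0: MATCH
Selected: next-hop 37.70.16.215 via eth2 (matched /22)


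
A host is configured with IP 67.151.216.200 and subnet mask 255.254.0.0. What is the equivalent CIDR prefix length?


Binary: 11111111.11111110.00000000.00000000
Count leading 1s
Prefix: /15


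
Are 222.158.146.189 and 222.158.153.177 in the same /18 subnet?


Mask: 255.255.192.0
222.158.146.189 AND mask = 222.158.128.0
222.158.153.177 AND mask = 222.158.128.0
Yes, same subnet (222.158.128.0)


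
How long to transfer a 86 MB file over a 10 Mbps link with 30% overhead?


Effective throughput = 10 * (1 - 30/100) = 7 Mbps
File size in Mb = 86 * 8 = 688 Mb
Time = 688 / 7
Time = 98.2857 seconds


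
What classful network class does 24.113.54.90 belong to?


First octet: 24
Binary: 00011000
0xxxxxxx -> Class A (1-126)
Class A, default mask 255.0.0.0 (/8)


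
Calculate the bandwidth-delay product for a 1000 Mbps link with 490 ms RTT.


BDP = bandwidth * RTT
= 1000 Mbps * 490 ms
= 1000 * 1e6 * 490 / 1000 bits
= 490000000 bits
= 61250000 bytes
= 59814.4531 KB
BDP = 490000000 bits (61250000 bytes)


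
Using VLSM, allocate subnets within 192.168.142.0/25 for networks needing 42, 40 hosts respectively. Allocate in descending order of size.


42 hosts -> /26 (62 usable): 192.168.142.0/26
40 hosts -> /26 (62 usable): 192.168.142.64/26
Allocation: 192.168.142.0/26 (42 hosts, 62 usable); 192.168.142.64/26 (40 hosts, 62 usable)


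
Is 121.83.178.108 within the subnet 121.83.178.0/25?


Subnet network: 121.83.178.0
Test IP AND mask: 121.83.178.0
Yes, 121.83.178.108 is in 121.83.178.0/25


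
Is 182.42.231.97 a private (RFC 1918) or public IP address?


RFC 1918 private ranges:
  10.0.0.0/8 (10.0.0.0 - 10.255.255.255)
  172.16.0.0/12 (172.16.0.0 - 172.31.255.255)
  192.168.0.0/16 (192.168.0.0 - 192.168.255.255)
Public (not in any RFC 1918 range)


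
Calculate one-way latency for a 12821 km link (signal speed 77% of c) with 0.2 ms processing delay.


Speed = 0.77 * 3e5 km/s = 231000 km/s
Propagation delay = 12821 / 231000 = 0.0555 s = 55.5022 ms
Processing delay = 0.2 ms
Total one-way latency = 55.7022 ms


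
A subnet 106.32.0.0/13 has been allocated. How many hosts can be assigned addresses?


Host bits = 32 - 13 = 19
Total addresses = 2^19 = 524288
Usable = total - 2 (network and broadcast)
Usable hosts: 524286


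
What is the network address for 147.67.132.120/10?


IP:   10010011.01000011.10000100.01111000
Mask: 11111111.11000000.00000000.00000000
AND operation:
Net:  10010011.01000000.00000000.00000000
Network: 147.64.0.0/10


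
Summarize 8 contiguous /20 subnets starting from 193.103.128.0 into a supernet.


Original prefix: /20
Number of subnets: 8 = 2^3
New prefix = 20 - 3 = 17
Supernet: 193.103.128.0/17


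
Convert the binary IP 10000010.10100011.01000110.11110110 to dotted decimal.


10000010 = 130
10100011 = 163
01000110 = 70
11110110 = 246
IP: 130.163.70.246


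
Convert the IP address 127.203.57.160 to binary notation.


127 = 01111111
203 = 11001011
57 = 00111001
160 = 10100000
Binary: 01111111.11001011.00111001.10100000


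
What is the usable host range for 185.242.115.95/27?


Network: 185.242.115.64
Broadcast: 185.242.115.95
First usable = network + 1
Last usable = broadcast - 1
Range: 185.242.115.65 to 185.242.115.94


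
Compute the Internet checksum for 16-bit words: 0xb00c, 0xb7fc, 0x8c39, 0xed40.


Sum all words (with carry folding):
+ 0xb00c = 0xb00c
+ 0xb7fc = 0x6809
+ 0x8c39 = 0xf442
+ 0xed40 = 0xe183
One's complement: ~0xe183
Checksum = 0x1e7c


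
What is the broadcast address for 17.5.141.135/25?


Network: 17.5.141.128/25
Host bits = 7
Set all host bits to 1:
Broadcast: 17.5.141.255


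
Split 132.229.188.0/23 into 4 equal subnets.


New prefix = 23 + 2 = 25
Each subnet has 128 addresses
  132.229.188.0/25
  132.229.188.128/25
  132.229.189.0/25
  132.229.189.128/25
Subnets: 132.229.188.0/25, 132.229.188.128/25, 132.229.189.0/25, 132.229.189.128/25


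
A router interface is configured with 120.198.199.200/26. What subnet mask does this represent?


/26 means 26 network bits, 6 host bits
Binary: 11111111111111111111111111000000
Mask: 255.255.255.192


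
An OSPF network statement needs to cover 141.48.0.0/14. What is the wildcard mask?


Subnet mask: 255.252.0.0
Wildcard = 255.255.255.255 - subnet mask
255 - 255 = 0
255 - 252 = 3
255 - 0 = 255
255 - 0 = 255
Wildcard: 0.3.255.255


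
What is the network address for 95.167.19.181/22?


IP:   01011111.10100111.00010011.10110101
Mask: 11111111.11111111.11111100.00000000
AND operation:
Net:  01011111.10100111.00010000.00000000
Network: 95.167.16.0/22


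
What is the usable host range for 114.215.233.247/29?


Network: 114.215.233.240
Broadcast: 114.215.233.247
First usable = network + 1
Last usable = broadcast - 1
Range: 114.215.233.241 to 114.215.233.246


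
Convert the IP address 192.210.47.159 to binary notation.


192 = 11000000
210 = 11010010
47 = 00101111
159 = 10011111
Binary: 11000000.11010010.00101111.10011111


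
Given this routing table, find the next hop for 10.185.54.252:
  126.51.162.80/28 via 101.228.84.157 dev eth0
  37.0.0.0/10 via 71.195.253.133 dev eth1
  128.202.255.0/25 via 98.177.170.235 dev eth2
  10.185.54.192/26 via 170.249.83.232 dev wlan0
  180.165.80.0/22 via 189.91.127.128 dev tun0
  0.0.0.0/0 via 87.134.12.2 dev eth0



Longest prefix match for 10.185.54.252:
  /28 126.51.162.80: no
  /10 37.0.0.0: no
  /25 128.202.255.0: no
  /26 10.185.54.192: MATCH
  /22 180.165.80.0: no
  /0 0.0.0.0: MATCH
Selected: next-hop 170.249.83.232 via wlan0 (matched /26)


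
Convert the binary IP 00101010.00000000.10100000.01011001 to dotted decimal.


00101010 = 42
00000000 = 0
10100000 = 160
01011001 = 89
IP: 42.0.160.89


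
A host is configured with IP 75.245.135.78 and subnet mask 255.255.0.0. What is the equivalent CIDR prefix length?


Binary: 11111111.11111111.00000000.00000000
Count leading 1s
Prefix: /16


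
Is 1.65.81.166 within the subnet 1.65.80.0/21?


Subnet network: 1.65.80.0
Test IP AND mask: 1.65.80.0
Yes, 1.65.81.166 is in 1.65.80.0/21


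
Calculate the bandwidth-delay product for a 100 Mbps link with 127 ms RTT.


BDP = bandwidth * RTT
= 100 Mbps * 127 ms
= 100 * 1e6 * 127 / 1000 bits
= 12700000 bits
= 1587500 bytes
= 1550.293 KB
BDP = 12700000 bits (1587500 bytes)


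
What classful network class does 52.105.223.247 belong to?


First octet: 52
Binary: 00110100
0xxxxxxx -> Class A (1-126)
Class A, default mask 255.0.0.0 (/8)


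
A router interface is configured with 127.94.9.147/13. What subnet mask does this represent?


/13 means 13 network bits, 19 host bits
Binary: 11111111111110000000000000000000
Mask: 255.248.0.0


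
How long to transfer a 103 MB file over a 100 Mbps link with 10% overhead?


Effective throughput = 100 * (1 - 10/100) = 90 Mbps
File size in Mb = 103 * 8 = 824 Mb
Time = 824 / 90
Time = 9.1556 seconds


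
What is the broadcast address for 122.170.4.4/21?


Network: 122.170.0.0/21
Host bits = 11
Set all host bits to 1:
Broadcast: 122.170.7.255


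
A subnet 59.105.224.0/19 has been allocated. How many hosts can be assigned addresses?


Host bits = 32 - 19 = 13
Total addresses = 2^13 = 8192
Usable = total - 2 (network and broadcast)
Usable hosts: 8190


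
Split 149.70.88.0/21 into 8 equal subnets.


New prefix = 21 + 3 = 24
Each subnet has 256 addresses
  149.70.88.0/24
  149.70.89.0/24
  149.70.90.0/24
  149.70.91.0/24
  149.70.92.0/24
  149.70.93.0/24
  149.70.94.0/24
  149.70.95.0/24
Subnets: 149.70.88.0/24, 149.70.89.0/24, 149.70.90.0/24, 149.70.91.0/24, 149.70.92.0/24, 149.70.93.0/24, 149.70.94.0/24, 149.70.95.0/24


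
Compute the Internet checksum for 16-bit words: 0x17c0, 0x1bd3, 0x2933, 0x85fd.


Sum all words (with carry folding):
+ 0x17c0 = 0x17c0
+ 0x1bd3 = 0x3393
+ 0x2933 = 0x5cc6
+ 0x85fd = 0xe2c3
One's complement: ~0xe2c3
Checksum = 0x1d3c


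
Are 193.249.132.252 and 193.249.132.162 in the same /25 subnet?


Mask: 255.255.255.128
193.249.132.252 AND mask = 193.249.132.128
193.249.132.162 AND mask = 193.249.132.128
Yes, same subnet (193.249.132.128)


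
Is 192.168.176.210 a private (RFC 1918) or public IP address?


RFC 1918 private ranges:
  10.0.0.0/8 (10.0.0.0 - 10.255.255.255)
  172.16.0.0/12 (172.16.0.0 - 172.31.255.255)
  192.168.0.0/16 (192.168.0.0 - 192.168.255.255)
Private (in 192.168.0.0/16)


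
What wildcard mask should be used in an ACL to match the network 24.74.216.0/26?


Subnet mask: 255.255.255.192
Wildcard = 255.255.255.255 - subnet mask
255 - 255 = 0
255 - 255 = 0
255 - 255 = 0
255 - 192 = 63
Wildcard: 0.0.0.63


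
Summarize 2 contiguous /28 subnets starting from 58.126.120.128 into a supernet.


Original prefix: /28
Number of subnets: 2 = 2^1
New prefix = 28 - 1 = 27
Supernet: 58.126.120.128/27


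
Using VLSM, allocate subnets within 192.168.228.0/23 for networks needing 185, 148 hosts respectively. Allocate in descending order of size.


185 hosts -> /24 (254 usable): 192.168.228.0/24
148 hosts -> /24 (254 usable): 192.168.229.0/24
Allocation: 192.168.228.0/24 (185 hosts, 254 usable); 192.168.229.0/24 (148 hosts, 254 usable)


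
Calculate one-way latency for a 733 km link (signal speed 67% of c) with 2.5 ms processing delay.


Speed = 0.67 * 3e5 km/s = 201000 km/s
Propagation delay = 733 / 201000 = 0.0036 s = 3.6468 ms
Processing delay = 2.5 ms
Total one-way latency = 6.1468 ms


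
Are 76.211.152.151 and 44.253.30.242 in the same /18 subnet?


Mask: 255.255.192.0
76.211.152.151 AND mask = 76.211.128.0
44.253.30.242 AND mask = 44.253.0.0
No, different subnets (76.211.128.0 vs 44.253.0.0)


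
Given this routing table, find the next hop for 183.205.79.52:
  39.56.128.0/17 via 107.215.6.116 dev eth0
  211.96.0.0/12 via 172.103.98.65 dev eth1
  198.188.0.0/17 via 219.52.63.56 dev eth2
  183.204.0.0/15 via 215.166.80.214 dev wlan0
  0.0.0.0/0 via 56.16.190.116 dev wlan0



Longest prefix match for 183.205.79.52:
  /17 39.56.128.0: no
  /12 211.96.0.0: no
  /17 198.188.0.0: no
  /15 183.204.0.0: MATCH
  /0 0.0.0.0: MATCH
Selected: next-hop 215.166.80.214 via wlan0 (matched /15)


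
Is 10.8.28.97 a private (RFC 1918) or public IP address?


RFC 1918 private ranges:
  10.0.0.0/8 (10.0.0.0 - 10.255.255.255)
  172.16.0.0/12 (172.16.0.0 - 172.31.255.255)
  192.168.0.0/16 (192.168.0.0 - 192.168.255.255)
Private (in 10.0.0.0/8)
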